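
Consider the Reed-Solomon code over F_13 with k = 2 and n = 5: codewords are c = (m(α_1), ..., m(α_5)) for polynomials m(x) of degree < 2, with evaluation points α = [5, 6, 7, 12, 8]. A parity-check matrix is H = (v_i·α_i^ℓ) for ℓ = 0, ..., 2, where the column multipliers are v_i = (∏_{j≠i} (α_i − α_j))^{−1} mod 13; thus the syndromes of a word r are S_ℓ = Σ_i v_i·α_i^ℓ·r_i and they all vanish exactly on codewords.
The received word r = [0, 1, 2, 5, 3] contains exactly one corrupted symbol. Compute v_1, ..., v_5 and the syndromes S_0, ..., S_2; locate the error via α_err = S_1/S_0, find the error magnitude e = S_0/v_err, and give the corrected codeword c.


S = (3, 10, 3), error at position 4, error magnitude e = 11, c = [0, 1, 2, 7, 3].

Step 1: column multipliers v_i = (∏_{j≠i}(α_i − α_j))^{−1} mod 13.
  i = 1 (α = 5): (5−6)(5−7)(5−12)(5−8) = (−1)·(−2)·(−7)·(−3) = 42 ≡ 3, so v_1 = 3^{−1} = 9 (mod 13).
  i = 2 (α = 6): (6−5)(6−7)(6−12)(6−8) = 1·(−1)·(−6)·(−2) = −12 ≡ 1, so v_2 = 1^{−1} = 1 (mod 13).
  i = 3 (α = 7): (7−5)(7−6)(7−12)(7−8) = 2·1·(−5)·(−1) = 10 ≡ 10, so v_3 = 10^{−1} = 4 (mod 13).
  i = 4 (α = 12): (12−5)(12−6)(12−7)(12−8) = 7·6·5·4 = 840 ≡ 8, so v_4 = 8^{−1} = 5 (mod 13).
  i = 5 (α = 8): (8−5)(8−6)(8−7)(8−12) = 3·2·1·(−4) = −24 ≡ 2, so v_5 = 2^{−1} = 7 (mod 13).
  v = [9, 1, 4, 5, 7].
Step 2: syndromes of r = [0, 1, 2, 5, 3] (all sums mod 13).
  S_0 = Σ v_i r_i = 9·0 + 1·1 + 4·2 + 5·5 + 7·3 = 55 ≡ 3.
  S_1 = Σ v_i α_i r_i = 9·5·0 + 1·6·1 + 4·7·2 + 5·12·5 + 7·8·3 = 530 ≡ 10.
  α_i^2 mod 13 = [12, 10, 10, 1, 12].
  S_2 = Σ v_i α_i^2 r_i = 9·12·0 + 1·10·1 + 4·10·2 + 5·1·5 + 7·12·3 = 367 ≡ 3.
  S = (3, 10, 3) ≠ 0, so r is not a codeword (an error is present).
Step 3: locate the error. For a single error e at position i, S_ℓ = v_i·e·α_i^ℓ, so α_err = S_1/S_0.
  S_0^{−1} = 3^{−1} = 9 (mod 13), so α_err = 10·9 = 90 ≡ 12 = α_4. Error position i = 4.
  Consistency check: S_2/S_1 = 3·4 = 12 ≡ 12 = α_err ✓ (single-error assumption holds).
Step 4: error magnitude e = S_0/v_4 = S_0·∏_{j≠4}(α_4 − α_j) = 3·8 = 24 ≡ 11 (mod 13).
Step 5: correct position 4: c_4 = r_4 − e = 5 − 11 ≡ 7 (mod 13). Hence c = [0, 1, 2, 7, 3].
  Check: interpolating c through the α_i gives m(x) = 8 + 1·x (degree < 2) with m(α_i) = c_i for every i, so c is indeed a codeword.


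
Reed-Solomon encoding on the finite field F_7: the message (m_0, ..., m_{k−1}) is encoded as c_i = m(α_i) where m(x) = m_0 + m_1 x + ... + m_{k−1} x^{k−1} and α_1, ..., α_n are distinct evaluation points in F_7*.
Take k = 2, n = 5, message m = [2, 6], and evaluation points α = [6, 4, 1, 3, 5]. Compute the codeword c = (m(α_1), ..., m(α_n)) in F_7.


c = [3, 5, 1, 6, 4]

Message polynomial: m(x) = 2 + 6·x (mod 7).
For each evaluation point α_i, compute m(α_i) mod 7:
  α_1 = 6: Horner steps 6 → 3, so m(6) = 3.
  α_2 = 4: Horner steps 6 → 5, so m(4) = 5.
  α_3 = 1: Horner steps 6 → 1, so m(1) = 1.
  α_4 = 3: Horner steps 6 → 6, so m(3) = 6.
  α_5 = 5: Horner steps 6 → 4, so m(5) = 4.
Codeword c = [3, 5, 1, 6, 4] ∈ F_7^5.


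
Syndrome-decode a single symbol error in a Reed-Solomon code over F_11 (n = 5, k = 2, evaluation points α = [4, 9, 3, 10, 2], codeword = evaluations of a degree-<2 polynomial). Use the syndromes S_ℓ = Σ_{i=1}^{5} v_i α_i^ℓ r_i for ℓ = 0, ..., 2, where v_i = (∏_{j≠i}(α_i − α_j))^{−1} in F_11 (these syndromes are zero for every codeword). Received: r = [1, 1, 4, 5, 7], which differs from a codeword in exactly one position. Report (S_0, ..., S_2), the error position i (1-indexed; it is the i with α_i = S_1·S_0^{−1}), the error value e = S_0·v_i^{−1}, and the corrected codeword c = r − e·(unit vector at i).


S = (7, 8, 6), error at position 2, error magnitude e = 4, c = [1, 8, 4, 5, 7].

Step 1: column multipliers v_i = (∏_{j≠i}(α_i − α_j))^{−1} mod 11.
  i = 1 (α = 4): (4−9)(4−3)(4−10)(4−2) = (−5)·1·(−6)·2 = 60 ≡ 5, so v_1 = 5^{−1} = 9 (mod 11).
  i = 2 (α = 9): (9−4)(9−3)(9−10)(9−2) = 5·6·(−1)·7 = −210 ≡ 10, so v_2 = 10^{−1} = 10 (mod 11).
  i = 3 (α = 3): (3−4)(3−9)(3−10)(3−2) = (−1)·(−6)·(−7)·1 = −42 ≡ 2, so v_3 = 2^{−1} = 6 (mod 11).
  i = 4 (α = 10): (10−4)(10−9)(10−3)(10−2) = 6·1·7·8 = 336 ≡ 6, so v_4 = 6^{−1} = 2 (mod 11).
  i = 5 (α = 2): (2−4)(2−9)(2−3)(2−10) = (−2)·(−7)·(−1)·(−8) = 112 ≡ 2, so v_5 = 2^{−1} = 6 (mod 11).
  v = [9, 10, 6, 2, 6].
Step 2: syndromes of r = [1, 1, 4, 5, 7] (all sums mod 11).
  S_0 = Σ v_i r_i = 9·1 + 10·1 + 6·4 + 2·5 + 6·7 = 95 ≡ 7.
  S_1 = Σ v_i α_i r_i = 9·4·1 + 10·9·1 + 6·3·4 + 2·10·5 + 6·2·7 = 382 ≡ 8.
  α_i^2 mod 11 = [5, 4, 9, 1, 4].
  S_2 = Σ v_i α_i^2 r_i = 9·5·1 + 10·4·1 + 6·9·4 + 2·1·5 + 6·4·7 = 479 ≡ 6.
  S = (7, 8, 6) ≠ 0, so r is not a codeword (an error is present).
Step 3: locate the error. For a single error e at position i, S_ℓ = v_i·e·α_i^ℓ, so α_err = S_1/S_0.
  S_0^{−1} = 7^{−1} = 8 (mod 11), so α_err = 8·8 = 64 ≡ 9 = α_2. Error position i = 2.
  Consistency check: S_2/S_1 = 6·7 = 42 ≡ 9 = α_err ✓ (single-error assumption holds).
Step 4: error magnitude e = S_0/v_2 = S_0·∏_{j≠2}(α_2 − α_j) = 7·10 = 70 ≡ 4 (mod 11).
Step 5: correct position 2: c_2 = r_2 − e = 1 − 4 ≡ 8 (mod 11). Hence c = [1, 8, 4, 5, 7].
  Check: interpolating c through the α_i gives m(x) = 2 + 8·x (degree < 2) with m(α_i) = c_i for every i, so c is indeed a codeword.


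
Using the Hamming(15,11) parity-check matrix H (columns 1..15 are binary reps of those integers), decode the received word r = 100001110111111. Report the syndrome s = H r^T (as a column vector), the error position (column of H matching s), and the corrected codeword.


s = (1, 0, 0, 1)^T, error position = 9, corrected codeword c = 100001111111111

Compute s = H r^T mod 2 one row at a time:
  s_1 = 1 + 0 + 1 + 1 + 1 + 1 + 1 + 1 = 7 ≡ 1 (mod 2).
  s_2 = 0 + 0 + 1 + 1 + 1 + 1 + 1 + 1 = 6 ≡ 0 (mod 2).
  s_3 = 0 + 0 + 1 + 1 + 1 + 1 + 1 + 1 = 6 ≡ 0 (mod 2).
  s_4 = 1 + 0 + 0 + 1 + 0 + 1 + 1 + 1 = 5 ≡ 1 (mod 2).
s = (1, 0, 0, 1)^T — this equals column 9 of H (binary 1001), so error is at position 9.
Correct: flip bit 9 of r = 100001110111111 to get c = 100001111111111.


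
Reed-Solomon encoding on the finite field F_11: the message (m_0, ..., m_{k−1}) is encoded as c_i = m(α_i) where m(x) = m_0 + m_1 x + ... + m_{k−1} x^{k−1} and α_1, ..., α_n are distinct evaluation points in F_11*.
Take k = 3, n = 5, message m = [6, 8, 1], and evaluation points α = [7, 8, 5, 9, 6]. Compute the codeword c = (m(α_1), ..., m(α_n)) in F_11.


c = [1, 2, 5, 5, 2]

Message polynomial: m(x) = 6 + 8·x + 1·x^2 (mod 11).
For each evaluation point α_i, compute m(α_i) mod 11:
  α_1 = 7: Horner steps 1 → 4 → 1, so m(7) = 1.
  α_2 = 8: Horner steps 1 → 5 → 2, so m(8) = 2.
  α_3 = 5: Horner steps 1 → 2 → 5, so m(5) = 5.
  α_4 = 9: Horner steps 1 → 6 → 5, so m(9) = 5.
  α_5 = 6: Horner steps 1 → 3 → 2, so m(6) = 2.
Codeword c = [1, 2, 5, 5, 2] ∈ F_11^5.


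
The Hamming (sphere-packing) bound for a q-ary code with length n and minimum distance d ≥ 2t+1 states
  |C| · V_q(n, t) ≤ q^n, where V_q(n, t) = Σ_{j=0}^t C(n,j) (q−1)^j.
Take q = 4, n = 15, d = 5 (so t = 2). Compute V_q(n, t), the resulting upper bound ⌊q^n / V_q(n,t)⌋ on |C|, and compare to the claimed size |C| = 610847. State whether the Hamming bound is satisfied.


V_q(n, t) = 991, q^n = 1073741824, Hamming bound = 1083493, |C| = 610847 ≤ bound (satisfied).

Step 1: Compute V_q(n, t) = Σ_{j=0}^2 C(n, j) (q−1)^j.
  j = 0: C(15,0)·(3)^0 = 1·1 = 1.
  j = 1: C(15,1)·(3)^1 = 15·3 = 45.
  j = 2: C(15,2)·(3)^2 = 105·9 = 945.
  V_q(n, t) = 1 + 45 + 945 = 991.
Step 2: q^n = 4^15 = 1073741824.
Step 3: Hamming bound ⌊q^n / V_q(n,t)⌋ = ⌊1073741824/991⌋ = 1083493.
Step 4: Compare |C| = 610847 to 1083493: satisfied.
The claimed |C| lies below the Hamming bound.


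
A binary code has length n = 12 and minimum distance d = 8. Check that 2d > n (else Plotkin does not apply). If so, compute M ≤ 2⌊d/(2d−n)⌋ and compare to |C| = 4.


Plotkin bound M ≤ 4; given |C| = 4 ≤ bound (satisfied).

Check applicability: 2d = 16, n = 12.
2d − n = 4 > 0, so Plotkin applies.
Compute d/(2d−n) = 8/4 ≈ 2.0000.
⌊d/(2d−n)⌋ = 2.
Plotkin bound: M ≤ 2·2 = 4.
Given |C| = 4, check: satisfied.
This |C| is at the Plotkin bound.


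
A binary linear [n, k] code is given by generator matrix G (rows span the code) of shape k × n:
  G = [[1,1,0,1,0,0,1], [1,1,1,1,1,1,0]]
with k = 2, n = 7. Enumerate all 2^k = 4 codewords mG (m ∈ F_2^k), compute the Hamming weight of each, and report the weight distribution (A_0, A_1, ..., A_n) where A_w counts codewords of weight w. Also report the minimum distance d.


Weight distribution: A_0 = 1, A_4 = 2, A_6 = 1. Minimum distance d = 4.

Enumerate all 2^2 = 4 messages m ∈ F_2^2.
For each, compute codeword c = mG in F_2^7, then tally its weight.
  m = 00 → c = 0000000, weight = 0.
  m = 10 → c = 1101001, weight = 4.
  m = 01 → c = 1111110, weight = 6.
  m = 11 → c = 0010111, weight = 4.
Tally weights:
  weight 0: 1 codewords.
  weight 4: 2 codewords.
  weight 6: 1 codewords.
Minimum distance d = smallest w > 0 with A_w > 0 = 4.
Sanity: Σ A_w = 4 = 2^2 = 4 ✓.


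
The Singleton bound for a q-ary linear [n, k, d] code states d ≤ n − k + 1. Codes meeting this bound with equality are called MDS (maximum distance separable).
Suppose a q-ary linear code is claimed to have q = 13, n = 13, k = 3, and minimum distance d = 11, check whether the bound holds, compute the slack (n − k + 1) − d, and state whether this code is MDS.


Singleton RHS = n − k + 1 = 11, slack = 0, bound satisfied, MDS.

Singleton bound: d ≤ n − k + 1.
Here n = 13, k = 3, so n − k + 1 = 11.
Given d = 11, check d ≤ 11: YES.
Slack = (n − k + 1) − d = 0.
The code is MDS (slack = 0).
Description: the claimed parameters are [13, 3, 11]_13; such a code would be MDS (meets Singleton bound).


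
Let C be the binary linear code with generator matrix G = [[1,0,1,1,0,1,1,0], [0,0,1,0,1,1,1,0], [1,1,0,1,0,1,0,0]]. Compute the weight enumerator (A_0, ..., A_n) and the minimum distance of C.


Weight distribution: A_0 = 1, A_3 = 3, A_4 = 2, A_5 = 1, A_6 = 1. Minimum distance d = 3.

Enumerate all 2^3 = 8 messages m ∈ F_2^3.
For each, compute codeword c = mG in F_2^8, then tally its weight.
  m = 000 → c = 00000000, weight = 0.
  m = 100 → c = 10110110, weight = 5.
  m = 010 → c = 00101110, weight = 4.
  m = 110 → c = 10011000, weight = 3.
  m = 001 → c = 11010100, weight = 4.
  m = 101 → c = 01100010, weight = 3.
  m = 011 → c = 11111010, weight = 6.
  m = 111 → c = 01001100, weight = 3.
Tally weights:
  weight 0: 1 codewords.
  weight 3: 3 codewords.
  weight 4: 2 codewords.
  weight 5: 1 codewords.
  weight 6: 1 codewords.
Minimum distance d = smallest w > 0 with A_w > 0 = 3.
Sanity: Σ A_w = 8 = 2^3 = 8 ✓.


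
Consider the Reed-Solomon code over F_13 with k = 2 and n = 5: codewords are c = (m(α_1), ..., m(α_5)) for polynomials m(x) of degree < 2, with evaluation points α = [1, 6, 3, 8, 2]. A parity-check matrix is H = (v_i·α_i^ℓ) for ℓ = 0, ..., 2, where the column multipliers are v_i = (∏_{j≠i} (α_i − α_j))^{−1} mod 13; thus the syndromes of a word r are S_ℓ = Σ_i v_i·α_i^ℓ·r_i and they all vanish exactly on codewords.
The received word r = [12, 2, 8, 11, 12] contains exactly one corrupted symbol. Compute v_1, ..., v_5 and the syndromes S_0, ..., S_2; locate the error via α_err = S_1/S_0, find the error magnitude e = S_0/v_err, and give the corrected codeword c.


S = (1, 2, 4), error at position 5, error magnitude e = 2, c = [12, 2, 8, 11, 10].

Step 1: column multipliers v_i = (∏_{j≠i}(α_i − α_j))^{−1} mod 13.
  i = 1 (α = 1): (1−6)(1−3)(1−8)(1−2) = (−5)·(−2)·(−7)·(−1) = 70 ≡ 5, so v_1 = 5^{−1} = 8 (mod 13).
  i = 2 (α = 6): (6−1)(6−3)(6−8)(6−2) = 5·3·(−2)·4 = −120 ≡ 10, so v_2 = 10^{−1} = 4 (mod 13).
  i = 3 (α = 3): (3−1)(3−6)(3−8)(3−2) = 2·(−3)·(−5)·1 = 30 ≡ 4, so v_3 = 4^{−1} = 10 (mod 13).
  i = 4 (α = 8): (8−1)(8−6)(8−3)(8−2) = 7·2·5·6 = 420 ≡ 4, so v_4 = 4^{−1} = 10 (mod 13).
  i = 5 (α = 2): (2−1)(2−6)(2−3)(2−8) = 1·(−4)·(−1)·(−6) = −24 ≡ 2, so v_5 = 2^{−1} = 7 (mod 13).
  v = [8, 4, 10, 10, 7].
Step 2: syndromes of r = [12, 2, 8, 11, 12] (all sums mod 13).
  S_0 = Σ v_i r_i = 8·12 + 4·2 + 10·8 + 10·11 + 7·12 = 378 ≡ 1.
  S_1 = Σ v_i α_i r_i = 8·1·12 + 4·6·2 + 10·3·8 + 10·8·11 + 7·2·12 = 1432 ≡ 2.
  α_i^2 mod 13 = [1, 10, 9, 12, 4].
  S_2 = Σ v_i α_i^2 r_i = 8·1·12 + 4·10·2 + 10·9·8 + 10·12·11 + 7·4·12 = 2552 ≡ 4.
  S = (1, 2, 4) ≠ 0, so r is not a codeword (an error is present).
Step 3: locate the error. For a single error e at position i, S_ℓ = v_i·e·α_i^ℓ, so α_err = S_1/S_0.
  S_0^{−1} = 1^{−1} = 1 (mod 13), so α_err = 2·1 = 2 ≡ 2 = α_5. Error position i = 5.
  Consistency check: S_2/S_1 = 4·7 = 28 ≡ 2 = α_err ✓ (single-error assumption holds).
Step 4: error magnitude e = S_0/v_5 = S_0·∏_{j≠5}(α_5 − α_j) = 1·2 = 2 ≡ 2 (mod 13).
Step 5: correct position 5: c_5 = r_5 − e = 12 − 2 ≡ 10 (mod 13). Hence c = [12, 2, 8, 11, 10].
  Check: interpolating c through the α_i gives m(x) = 1 + 11·x (degree < 2) with m(α_i) = c_i for every i, so c is indeed a codeword.


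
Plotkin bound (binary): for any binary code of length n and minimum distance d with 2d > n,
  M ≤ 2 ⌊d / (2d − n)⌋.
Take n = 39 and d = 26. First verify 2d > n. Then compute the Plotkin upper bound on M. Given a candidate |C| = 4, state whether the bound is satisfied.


Plotkin bound M ≤ 4; given |C| = 4 ≤ bound (satisfied).

Check applicability: 2d = 52, n = 39.
2d − n = 13 > 0, so Plotkin applies.
Compute d/(2d−n) = 26/13 ≈ 2.0000.
⌊d/(2d−n)⌋ = 2.
Plotkin bound: M ≤ 2·2 = 4.
Given |C| = 4, check: satisfied.
This |C| is at the Plotkin bound.


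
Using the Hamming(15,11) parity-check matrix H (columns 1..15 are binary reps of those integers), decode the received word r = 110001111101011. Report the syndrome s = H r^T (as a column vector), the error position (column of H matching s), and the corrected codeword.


s = (0, 1, 0, 0)^T, error position = 4, corrected codeword c = 110101111101011

Compute s = H r^T mod 2 one row at a time:
  s_1 = 1 + 1 + 1 + 0 + 1 + 0 + 1 + 1 = 6 ≡ 0 (mod 2).
  s_2 = 0 + 0 + 1 + 1 + 1 + 0 + 1 + 1 = 5 ≡ 1 (mod 2).
  s_3 = 1 + 0 + 1 + 1 + 1 + 0 + 1 + 1 = 6 ≡ 0 (mod 2).
  s_4 = 1 + 0 + 0 + 1 + 1 + 0 + 0 + 1 = 4 ≡ 0 (mod 2).
s = (0, 1, 0, 0)^T — this equals column 4 of H (binary 0100), so error is at position 4.
Correct: flip bit 4 of r = 110001111101011 to get c = 110101111101011.


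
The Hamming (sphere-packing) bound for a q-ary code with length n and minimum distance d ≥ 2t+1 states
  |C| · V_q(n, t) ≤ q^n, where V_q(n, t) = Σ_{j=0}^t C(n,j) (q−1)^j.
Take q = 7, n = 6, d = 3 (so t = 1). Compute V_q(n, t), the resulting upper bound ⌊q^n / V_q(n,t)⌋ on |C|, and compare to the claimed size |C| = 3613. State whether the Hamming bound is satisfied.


V_q(n, t) = 37, q^n = 117649, Hamming bound = 3179, |C| = 3613 > bound (violated).

Step 1: Compute V_q(n, t) = Σ_{j=0}^1 C(n, j) (q−1)^j.
  j = 0: C(6,0)·(6)^0 = 1·1 = 1.
  j = 1: C(6,1)·(6)^1 = 6·6 = 36.
  V_q(n, t) = 1 + 36 = 37.
Step 2: q^n = 7^6 = 117649.
Step 3: Hamming bound ⌊q^n / V_q(n,t)⌋ = ⌊117649/37⌋ = 3179.
Step 4: Compare |C| = 3613 to 3179: violated.
The claimed |C| lies above the Hamming bound, so no 7-ary code of length 6 with d ≥ 3 can have 3613 codewords.


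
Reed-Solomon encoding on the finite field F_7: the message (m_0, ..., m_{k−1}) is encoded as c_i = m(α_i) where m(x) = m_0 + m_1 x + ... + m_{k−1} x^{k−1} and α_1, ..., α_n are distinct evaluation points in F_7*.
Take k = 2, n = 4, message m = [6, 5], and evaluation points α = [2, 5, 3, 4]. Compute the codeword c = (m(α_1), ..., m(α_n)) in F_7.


c = [2, 3, 0, 5]

Message polynomial: m(x) = 6 + 5·x (mod 7).
For each evaluation point α_i, compute m(α_i) mod 7:
  α_1 = 2: Horner steps 5 → 2, so m(2) = 2.
  α_2 = 5: Horner steps 5 → 3, so m(5) = 3.
  α_3 = 3: Horner steps 5 → 0, so m(3) = 0.
  α_4 = 4: Horner steps 5 → 5, so m(4) = 5.
Codeword c = [2, 3, 0, 5] ∈ F_7^4.


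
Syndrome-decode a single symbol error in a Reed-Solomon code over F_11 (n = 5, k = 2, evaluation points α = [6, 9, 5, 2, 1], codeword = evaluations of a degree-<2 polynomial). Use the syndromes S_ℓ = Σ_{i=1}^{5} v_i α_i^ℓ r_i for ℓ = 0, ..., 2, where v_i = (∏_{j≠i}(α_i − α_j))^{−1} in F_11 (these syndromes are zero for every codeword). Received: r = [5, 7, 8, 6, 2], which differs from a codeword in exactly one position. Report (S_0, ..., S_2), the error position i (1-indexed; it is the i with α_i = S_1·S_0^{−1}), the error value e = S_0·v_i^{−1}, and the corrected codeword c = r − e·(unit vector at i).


S = (8, 8, 8), error at position 5, error magnitude e = 4, c = [5, 7, 8, 6, 9].

Step 1: column multipliers v_i = (∏_{j≠i}(α_i − α_j))^{−1} mod 11.
  i = 1 (α = 6): (6−9)(6−5)(6−2)(6−1) = (−3)·1·4·5 = −60 ≡ 6, so v_1 = 6^{−1} = 2 (mod 11).
  i = 2 (α = 9): (9−6)(9−5)(9−2)(9−1) = 3·4·7·8 = 672 ≡ 1, so v_2 = 1^{−1} = 1 (mod 11).
  i = 3 (α = 5): (5−6)(5−9)(5−2)(5−1) = (−1)·(−4)·3·4 = 48 ≡ 4, so v_3 = 4^{−1} = 3 (mod 11).
  i = 4 (α = 2): (2−6)(2−9)(2−5)(2−1) = (−4)·(−7)·(−3)·1 = −84 ≡ 4, so v_4 = 4^{−1} = 3 (mod 11).
  i = 5 (α = 1): (1−6)(1−9)(1−5)(1−2) = (−5)·(−8)·(−4)·(−1) = 160 ≡ 6, so v_5 = 6^{−1} = 2 (mod 11).
  v = [2, 1, 3, 3, 2].
Step 2: syndromes of r = [5, 7, 8, 6, 2] (all sums mod 11).
  S_0 = Σ v_i r_i = 2·5 + 1·7 + 3·8 + 3·6 + 2·2 = 63 ≡ 8.
  S_1 = Σ v_i α_i r_i = 2·6·5 + 1·9·7 + 3·5·8 + 3·2·6 + 2·1·2 = 283 ≡ 8.
  α_i^2 mod 11 = [3, 4, 3, 4, 1].
  S_2 = Σ v_i α_i^2 r_i = 2·3·5 + 1·4·7 + 3·3·8 + 3·4·6 + 2·1·2 = 206 ≡ 8.
  S = (8, 8, 8) ≠ 0, so r is not a codeword (an error is present).
Step 3: locate the error. For a single error e at position i, S_ℓ = v_i·e·α_i^ℓ, so α_err = S_1/S_0.
  S_0^{−1} = 8^{−1} = 7 (mod 11), so α_err = 8·7 = 56 ≡ 1 = α_5. Error position i = 5.
  Consistency check: S_2/S_1 = 8·7 = 56 ≡ 1 = α_err ✓ (single-error assumption holds).
Step 4: error magnitude e = S_0/v_5 = S_0·∏_{j≠5}(α_5 − α_j) = 8·6 = 48 ≡ 4 (mod 11).
Step 5: correct position 5: c_5 = r_5 − e = 2 − 4 ≡ 9 (mod 11). Hence c = [5, 7, 8, 6, 9].
  Check: interpolating c through the α_i gives m(x) = 1 + 8·x (degree < 2) with m(α_i) = c_i for every i, so c is indeed a codeword.


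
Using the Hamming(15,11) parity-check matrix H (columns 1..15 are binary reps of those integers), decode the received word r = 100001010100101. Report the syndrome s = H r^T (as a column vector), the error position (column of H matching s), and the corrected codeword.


s = (0, 1, 1, 1)^T, error position = 7, corrected codeword c = 100001110100101

Compute s = H r^T mod 2 one row at a time:
  s_1 = 1 + 0 + 1 + 0 + 0 + 1 + 0 + 1 = 4 ≡ 0 (mod 2).
  s_2 = 0 + 0 + 1 + 0 + 0 + 1 + 0 + 1 = 3 ≡ 1 (mod 2).
  s_3 = 0 + 0 + 1 + 0 + 1 + 0 + 0 + 1 = 3 ≡ 1 (mod 2).
  s_4 = 1 + 0 + 0 + 0 + 0 + 0 + 1 + 1 = 3 ≡ 1 (mod 2).
s = (0, 1, 1, 1)^T — this equals column 7 of H (binary 0111), so error is at position 7.
Correct: flip bit 7 of r = 100001010100101 to get c = 100001110100101.


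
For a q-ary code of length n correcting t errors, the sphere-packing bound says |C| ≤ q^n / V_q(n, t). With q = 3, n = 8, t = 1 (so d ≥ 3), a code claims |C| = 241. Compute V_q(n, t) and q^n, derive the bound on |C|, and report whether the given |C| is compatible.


V_q(n, t) = 17, q^n = 6561, Hamming bound = 385, |C| = 241 ≤ bound (satisfied).

Step 1: Compute V_q(n, t) = Σ_{j=0}^1 C(n, j) (q−1)^j.
  j = 0: C(8,0)·(2)^0 = 1·1 = 1.
  j = 1: C(8,1)·(2)^1 = 8·2 = 16.
  V_q(n, t) = 1 + 16 = 17.
Step 2: q^n = 3^8 = 6561.
Step 3: Hamming bound ⌊q^n / V_q(n,t)⌋ = ⌊6561/17⌋ = 385.
Step 4: Compare |C| = 241 to 385: satisfied.
The claimed |C| lies below the Hamming bound.


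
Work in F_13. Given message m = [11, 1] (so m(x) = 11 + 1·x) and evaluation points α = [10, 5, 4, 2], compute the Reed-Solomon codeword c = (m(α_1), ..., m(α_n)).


c = [8, 3, 2, 0]

Message polynomial: m(x) = 11 + 1·x (mod 13).
For each evaluation point α_i, compute m(α_i) mod 13:
  α_1 = 10: Horner steps 1 → 8, so m(10) = 8.
  α_2 = 5: Horner steps 1 → 3, so m(5) = 3.
  α_3 = 4: Horner steps 1 → 2, so m(4) = 2.
  α_4 = 2: Horner steps 1 → 0, so m(2) = 0.
Codeword c = [8, 3, 2, 0] ∈ F_13^4.


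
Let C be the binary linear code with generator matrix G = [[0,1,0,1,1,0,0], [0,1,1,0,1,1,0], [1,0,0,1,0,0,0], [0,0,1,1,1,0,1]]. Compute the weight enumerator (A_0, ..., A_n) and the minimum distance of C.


Weight distribution: A_0 = 1, A_2 = 1, A_3 = 6, A_4 = 5, A_5 = 2, A_6 = 1. Minimum distance d = 2.

Enumerate all 2^4 = 16 messages m ∈ F_2^4.
For each, compute codeword c = mG in F_2^7, then tally its weight.
  m = 0000 → c = 0000000, weight = 0.
  m = 1000 → c = 0101100, weight = 3.
  m = 0100 → c = 0110110, weight = 4.
  m = 1100 → c = 0011010, weight = 3.
  m = 0010 → c = 1001000, weight = 2.
  m = 1010 → c = 1100100, weight = 3.
  m = 0110 → c = 1111110, weight = 6.
  m = 1110 → c = 1010010, weight = 3.
  m = 0001 → c = 0011101, weight = 4.
  m = 1001 → c = 0110001, weight = 3.
  m = 0101 → c = 0101011, weight = 4.
  m = 1101 → c = 0000111, weight = 3.
  m = 0011 → c = 1010101, weight = 4.
  m = 1011 → c = 1111001, weight = 5.
  m = 0111 → c = 1100011, weight = 4.
  m = 1111 → c = 1001111, weight = 5.
Tally weights:
  weight 0: 1 codewords.
  weight 2: 1 codewords.
  weight 3: 6 codewords.
  weight 4: 5 codewords.
  weight 5: 2 codewords.
  weight 6: 1 codewords.
Minimum distance d = smallest w > 0 with A_w > 0 = 2.
Sanity: Σ A_w = 16 = 2^4 = 16 ✓.


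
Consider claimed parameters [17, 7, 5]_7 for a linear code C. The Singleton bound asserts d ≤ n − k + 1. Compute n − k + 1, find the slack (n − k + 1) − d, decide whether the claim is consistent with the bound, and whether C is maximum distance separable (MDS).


Singleton RHS = n − k + 1 = 11, slack = 6, bound satisfied, not MDS.

Singleton bound: d ≤ n − k + 1.
Here n = 17, k = 7, so n − k + 1 = 11.
Given d = 5, check d ≤ 11: YES.
Slack = (n − k + 1) − d = 6.
The code is NOT MDS (slack = 6 > 0).
Description: the claimed parameters are [17, 7, 5]_7; such a code would be non-MDS.


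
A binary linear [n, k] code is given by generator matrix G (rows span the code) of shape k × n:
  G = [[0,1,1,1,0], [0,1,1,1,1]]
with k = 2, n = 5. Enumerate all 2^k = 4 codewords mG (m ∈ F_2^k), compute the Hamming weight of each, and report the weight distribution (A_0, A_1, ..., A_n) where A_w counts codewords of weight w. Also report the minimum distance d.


Weight distribution: A_0 = 1, A_1 = 1, A_3 = 1, A_4 = 1. Minimum distance d = 1.

Enumerate all 2^2 = 4 messages m ∈ F_2^2.
For each, compute codeword c = mG in F_2^5, then tally its weight.
  m = 00 → c = 00000, weight = 0.
  m = 10 → c = 01110, weight = 3.
  m = 01 → c = 01111, weight = 4.
  m = 11 → c = 00001, weight = 1.
Tally weights:
  weight 0: 1 codewords.
  weight 1: 1 codewords.
  weight 3: 1 codewords.
  weight 4: 1 codewords.
Minimum distance d = smallest w > 0 with A_w > 0 = 1.
Sanity: Σ A_w = 4 = 2^2 = 4 ✓.


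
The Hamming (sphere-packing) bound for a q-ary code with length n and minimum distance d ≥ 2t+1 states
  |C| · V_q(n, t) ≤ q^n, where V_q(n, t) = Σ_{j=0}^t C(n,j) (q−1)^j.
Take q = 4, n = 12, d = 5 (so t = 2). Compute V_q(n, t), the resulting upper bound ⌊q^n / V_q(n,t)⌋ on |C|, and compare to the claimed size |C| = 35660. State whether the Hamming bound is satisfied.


V_q(n, t) = 631, q^n = 16777216, Hamming bound = 26588, |C| = 35660 > bound (violated).

Step 1: Compute V_q(n, t) = Σ_{j=0}^2 C(n, j) (q−1)^j.
  j = 0: C(12,0)·(3)^0 = 1·1 = 1.
  j = 1: C(12,1)·(3)^1 = 12·3 = 36.
  j = 2: C(12,2)·(3)^2 = 66·9 = 594.
  V_q(n, t) = 1 + 36 + 594 = 631.
Step 2: q^n = 4^12 = 16777216.
Step 3: Hamming bound ⌊q^n / V_q(n,t)⌋ = ⌊16777216/631⌋ = 26588.
Step 4: Compare |C| = 35660 to 26588: violated.
The claimed |C| lies above the Hamming bound, so no 4-ary code of length 12 with d ≥ 5 can have 35660 codewords.


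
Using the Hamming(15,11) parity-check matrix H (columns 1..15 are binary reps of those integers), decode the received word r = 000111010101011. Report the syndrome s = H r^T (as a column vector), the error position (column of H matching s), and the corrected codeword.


s = (1, 0, 0, 0)^T, error position = 8, corrected codeword c = 000111000101011

Compute s = H r^T mod 2 one row at a time:
  s_1 = 1 + 0 + 1 + 0 + 1 + 0 + 1 + 1 = 5 ≡ 1 (mod 2).
  s_2 = 1 + 1 + 1 + 0 + 1 + 0 + 1 + 1 = 6 ≡ 0 (mod 2).
  s_3 = 0 + 0 + 1 + 0 + 1 + 0 + 1 + 1 = 4 ≡ 0 (mod 2).
  s_4 = 0 + 0 + 1 + 0 + 0 + 0 + 0 + 1 = 2 ≡ 0 (mod 2).
s = (1, 0, 0, 0)^T — this equals column 8 of H (binary 1000), so error is at position 8.
Correct: flip bit 8 of r = 000111010101011 to get c = 000111000101011.


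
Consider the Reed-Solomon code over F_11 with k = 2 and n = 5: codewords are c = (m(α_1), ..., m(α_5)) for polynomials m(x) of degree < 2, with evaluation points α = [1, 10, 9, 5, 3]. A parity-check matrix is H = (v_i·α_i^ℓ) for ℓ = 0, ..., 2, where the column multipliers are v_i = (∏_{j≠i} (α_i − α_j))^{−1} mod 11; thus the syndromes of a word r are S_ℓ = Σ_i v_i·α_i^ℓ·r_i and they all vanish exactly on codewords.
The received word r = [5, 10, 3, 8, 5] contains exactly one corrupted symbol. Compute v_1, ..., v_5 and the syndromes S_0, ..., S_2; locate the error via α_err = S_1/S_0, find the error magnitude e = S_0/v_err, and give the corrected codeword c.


S = (9, 9, 9), error at position 1, error magnitude e = 3, c = [2, 10, 3, 8, 5].

Step 1: column multipliers v_i = (∏_{j≠i}(α_i − α_j))^{−1} mod 11.
  i = 1 (α = 1): (1−10)(1−9)(1−5)(1−3) = (−9)·(−8)·(−4)·(−2) = 576 ≡ 4, so v_1 = 4^{−1} = 3 (mod 11).
  i = 2 (α = 10): (10−1)(10−9)(10−5)(10−3) = 9·1·5·7 = 315 ≡ 7, so v_2 = 7^{−1} = 8 (mod 11).
  i = 3 (α = 9): (9−1)(9−10)(9−5)(9−3) = 8·(−1)·4·6 = −192 ≡ 6, so v_3 = 6^{−1} = 2 (mod 11).
  i = 4 (α = 5): (5−1)(5−10)(5−9)(5−3) = 4·(−5)·(−4)·2 = 160 ≡ 6, so v_4 = 6^{−1} = 2 (mod 11).
  i = 5 (α = 3): (3−1)(3−10)(3−9)(3−5) = 2·(−7)·(−6)·(−2) = −168 ≡ 8, so v_5 = 8^{−1} = 7 (mod 11).
  v = [3, 8, 2, 2, 7].
Step 2: syndromes of r = [5, 10, 3, 8, 5] (all sums mod 11).
  S_0 = Σ v_i r_i = 3·5 + 8·10 + 2·3 + 2·8 + 7·5 = 152 ≡ 9.
  S_1 = Σ v_i α_i r_i = 3·1·5 + 8·10·10 + 2·9·3 + 2·5·8 + 7·3·5 = 1054 ≡ 9.
  α_i^2 mod 11 = [1, 1, 4, 3, 9].
  S_2 = Σ v_i α_i^2 r_i = 3·1·5 + 8·1·10 + 2·4·3 + 2·3·8 + 7·9·5 = 482 ≡ 9.
  S = (9, 9, 9) ≠ 0, so r is not a codeword (an error is present).
Step 3: locate the error. For a single error e at position i, S_ℓ = v_i·e·α_i^ℓ, so α_err = S_1/S_0.
  S_0^{−1} = 9^{−1} = 5 (mod 11), so α_err = 9·5 = 45 ≡ 1 = α_1. Error position i = 1.
  Consistency check: S_2/S_1 = 9·5 = 45 ≡ 1 = α_err ✓ (single-error assumption holds).
Step 4: error magnitude e = S_0/v_1 = S_0·∏_{j≠1}(α_1 − α_j) = 9·4 = 36 ≡ 3 (mod 11).
Step 5: correct position 1: c_1 = r_1 − e = 5 − 3 ≡ 2 (mod 11). Hence c = [2, 10, 3, 8, 5].
  Check: interpolating c through the α_i gives m(x) = 6 + 7·x (degree < 2) with m(α_i) = c_i for every i, so c is indeed a codeword.


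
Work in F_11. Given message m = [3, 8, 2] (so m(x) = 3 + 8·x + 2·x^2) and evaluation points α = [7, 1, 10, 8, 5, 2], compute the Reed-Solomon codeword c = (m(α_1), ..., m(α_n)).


c = [3, 2, 8, 8, 5, 5]

Message polynomial: m(x) = 3 + 8·x + 2·x^2 (mod 11).
For each evaluation point α_i, compute m(α_i) mod 11:
  α_1 = 7: Horner steps 2 → 0 → 3, so m(7) = 3.
  α_2 = 1: Horner steps 2 → 10 → 2, so m(1) = 2.
  α_3 = 10: Horner steps 2 → 6 → 8, so m(10) = 8.
  α_4 = 8: Horner steps 2 → 2 → 8, so m(8) = 8.
  α_5 = 5: Horner steps 2 → 7 → 5, so m(5) = 5.
  α_6 = 2: Horner steps 2 → 1 → 5, so m(2) = 5.
Codeword c = [3, 2, 8, 8, 5, 5] ∈ F_11^6.


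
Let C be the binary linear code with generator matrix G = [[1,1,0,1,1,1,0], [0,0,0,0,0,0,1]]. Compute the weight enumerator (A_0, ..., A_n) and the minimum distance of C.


Weight distribution: A_0 = 1, A_1 = 1, A_5 = 1, A_6 = 1. Minimum distance d = 1.

Enumerate all 2^2 = 4 messages m ∈ F_2^2.
For each, compute codeword c = mG in F_2^7, then tally its weight.
  m = 00 → c = 0000000, weight = 0.
  m = 10 → c = 1101110, weight = 5.
  m = 01 → c = 0000001, weight = 1.
  m = 11 → c = 1101111, weight = 6.
Tally weights:
  weight 0: 1 codewords.
  weight 1: 1 codewords.
  weight 5: 1 codewords.
  weight 6: 1 codewords.
Minimum distance d = smallest w > 0 with A_w > 0 = 1.
Sanity: Σ A_w = 4 = 2^2 = 4 ✓.


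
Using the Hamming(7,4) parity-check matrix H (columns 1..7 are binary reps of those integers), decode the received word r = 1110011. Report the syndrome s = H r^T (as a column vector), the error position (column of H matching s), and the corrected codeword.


s = (0, 0, 1)^T, error position = 1, corrected codeword c = 0110011

Compute s = H r^T mod 2 one row at a time:
  s_1 = 0 + 0 + 1 + 1 = 2 ≡ 0 (mod 2).
  s_2 = 1 + 1 + 1 + 1 = 4 ≡ 0 (mod 2).
  s_3 = 1 + 1 + 0 + 1 = 3 ≡ 1 (mod 2).
s = (0, 0, 1)^T — this equals column 1 of H (binary 001), so error is at position 1.
Correct: flip bit 1 of r = 1110011 to get c = 0110011.


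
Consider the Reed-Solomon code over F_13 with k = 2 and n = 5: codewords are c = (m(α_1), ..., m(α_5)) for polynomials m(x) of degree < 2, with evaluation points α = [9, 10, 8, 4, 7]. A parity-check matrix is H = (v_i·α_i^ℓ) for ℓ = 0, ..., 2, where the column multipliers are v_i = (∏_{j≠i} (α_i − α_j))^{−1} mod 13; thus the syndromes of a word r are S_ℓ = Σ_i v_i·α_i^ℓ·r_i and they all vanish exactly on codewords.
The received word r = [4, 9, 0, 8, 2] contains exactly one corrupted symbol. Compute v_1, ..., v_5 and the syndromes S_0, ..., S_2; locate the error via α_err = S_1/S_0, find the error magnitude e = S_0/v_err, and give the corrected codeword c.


S = (2, 5, 6), error at position 1, error magnitude e = 6, c = [11, 9, 0, 8, 2].

Step 1: column multipliers v_i = (∏_{j≠i}(α_i − α_j))^{−1} mod 13.
  i = 1 (α = 9): (9−10)(9−8)(9−4)(9−7) = (−1)·1·5·2 = −10 ≡ 3, so v_1 = 3^{−1} = 9 (mod 13).
  i = 2 (α = 10): (10−9)(10−8)(10−4)(10−7) = 1·2·6·3 = 36 ≡ 10, so v_2 = 10^{−1} = 4 (mod 13).
  i = 3 (α = 8): (8−9)(8−10)(8−4)(8−7) = (−1)·(−2)·4·1 = 8 ≡ 8, so v_3 = 8^{−1} = 5 (mod 13).
  i = 4 (α = 4): (4−9)(4−10)(4−8)(4−7) = (−5)·(−6)·(−4)·(−3) = 360 ≡ 9, so v_4 = 9^{−1} = 3 (mod 13).
  i = 5 (α = 7): (7−9)(7−10)(7−8)(7−4) = (−2)·(−3)·(−1)·3 = −18 ≡ 8, so v_5 = 8^{−1} = 5 (mod 13).
  v = [9, 4, 5, 3, 5].
Step 2: syndromes of r = [4, 9, 0, 8, 2] (all sums mod 13).
  S_0 = Σ v_i r_i = 9·4 + 4·9 + 5·0 + 3·8 + 5·2 = 106 ≡ 2.
  S_1 = Σ v_i α_i r_i = 9·9·4 + 4·10·9 + 5·8·0 + 3·4·8 + 5·7·2 = 850 ≡ 5.
  α_i^2 mod 13 = [3, 9, 12, 3, 10].
  S_2 = Σ v_i α_i^2 r_i = 9·3·4 + 4·9·9 + 5·12·0 + 3·3·8 + 5·10·2 = 604 ≡ 6.
  S = (2, 5, 6) ≠ 0, so r is not a codeword (an error is present).
Step 3: locate the error. For a single error e at position i, S_ℓ = v_i·e·α_i^ℓ, so α_err = S_1/S_0.
  S_0^{−1} = 2^{−1} = 7 (mod 13), so α_err = 5·7 = 35 ≡ 9 = α_1. Error position i = 1.
  Consistency check: S_2/S_1 = 6·8 = 48 ≡ 9 = α_err ✓ (single-error assumption holds).
Step 4: error magnitude e = S_0/v_1 = S_0·∏_{j≠1}(α_1 − α_j) = 2·3 = 6 ≡ 6 (mod 13).
Step 5: correct position 1: c_1 = r_1 − e = 4 − 6 ≡ 11 (mod 13). Hence c = [11, 9, 0, 8, 2].
  Check: interpolating c through the α_i gives m(x) = 3 + 11·x (degree < 2) with m(α_i) = c_i for every i, so c is indeed a codeword.


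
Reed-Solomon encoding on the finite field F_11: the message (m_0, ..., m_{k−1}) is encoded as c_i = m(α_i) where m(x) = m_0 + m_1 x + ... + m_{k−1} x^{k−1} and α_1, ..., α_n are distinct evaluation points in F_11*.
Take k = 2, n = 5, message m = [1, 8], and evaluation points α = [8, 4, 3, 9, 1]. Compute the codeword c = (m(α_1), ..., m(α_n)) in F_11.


c = [10, 0, 3, 7, 9]

Message polynomial: m(x) = 1 + 8·x (mod 11).
For each evaluation point α_i, compute m(α_i) mod 11:
  α_1 = 8: Horner steps 8 → 10, so m(8) = 10.
  α_2 = 4: Horner steps 8 → 0, so m(4) = 0.
  α_3 = 3: Horner steps 8 → 3, so m(3) = 3.
  α_4 = 9: Horner steps 8 → 7, so m(9) = 7.
  α_5 = 1: Horner steps 8 → 9, so m(1) = 9.
Codeword c = [10, 0, 3, 7, 9] ∈ F_11^5.


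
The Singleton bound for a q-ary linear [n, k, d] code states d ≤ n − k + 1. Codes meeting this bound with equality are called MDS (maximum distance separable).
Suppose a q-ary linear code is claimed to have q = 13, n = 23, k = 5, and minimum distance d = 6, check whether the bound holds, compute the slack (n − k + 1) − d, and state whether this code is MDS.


Singleton RHS = n − k + 1 = 19, slack = 13, bound satisfied, not MDS.

Singleton bound: d ≤ n − k + 1.
Here n = 23, k = 5, so n − k + 1 = 19.
Given d = 6, check d ≤ 19: YES.
Slack = (n − k + 1) − d = 13.
The code is NOT MDS (slack = 13 > 0).
Description: the claimed parameters are [23, 5, 6]_13; such a code would be non-MDS.


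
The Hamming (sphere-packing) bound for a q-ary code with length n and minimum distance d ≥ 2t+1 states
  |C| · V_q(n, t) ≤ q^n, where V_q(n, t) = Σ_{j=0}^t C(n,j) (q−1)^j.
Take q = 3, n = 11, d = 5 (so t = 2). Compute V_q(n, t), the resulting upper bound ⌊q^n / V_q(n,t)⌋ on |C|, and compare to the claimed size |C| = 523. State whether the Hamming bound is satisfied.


V_q(n, t) = 243, q^n = 177147, Hamming bound = 729, |C| = 523 ≤ bound (satisfied).

Step 1: Compute V_q(n, t) = Σ_{j=0}^2 C(n, j) (q−1)^j.
  j = 0: C(11,0)·(2)^0 = 1·1 = 1.
  j = 1: C(11,1)·(2)^1 = 11·2 = 22.
  j = 2: C(11,2)·(2)^2 = 55·4 = 220.
  V_q(n, t) = 1 + 22 + 220 = 243.
Step 2: q^n = 3^11 = 177147.
Step 3: Hamming bound ⌊q^n / V_q(n,t)⌋ = ⌊177147/243⌋ = 729.
Step 4: Compare |C| = 523 to 729: satisfied.
The claimed |C| lies below the Hamming bound.


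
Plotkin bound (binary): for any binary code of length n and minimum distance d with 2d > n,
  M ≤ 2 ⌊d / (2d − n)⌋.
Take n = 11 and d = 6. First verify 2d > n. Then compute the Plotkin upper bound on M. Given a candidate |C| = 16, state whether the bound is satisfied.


Plotkin bound M ≤ 12; given |C| = 16 > bound (violated).

Check applicability: 2d = 12, n = 11.
2d − n = 1 > 0, so Plotkin applies.
Compute d/(2d−n) = 6/1 ≈ 6.0000.
⌊d/(2d−n)⌋ = 6.
Plotkin bound: M ≤ 2·6 = 12.
Given |C| = 16, check: VIOLATED.
This |C| is above the Plotkin bound, so no binary code with n = 11, d = 6 and 16 codewords exists.


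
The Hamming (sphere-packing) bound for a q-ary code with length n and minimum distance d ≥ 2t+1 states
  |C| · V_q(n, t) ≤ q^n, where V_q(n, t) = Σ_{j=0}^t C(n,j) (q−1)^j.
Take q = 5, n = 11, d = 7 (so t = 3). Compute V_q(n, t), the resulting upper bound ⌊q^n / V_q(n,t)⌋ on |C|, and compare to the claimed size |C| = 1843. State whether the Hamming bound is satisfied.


V_q(n, t) = 11485, q^n = 48828125, Hamming bound = 4251, |C| = 1843 ≤ bound (satisfied).

Step 1: Compute V_q(n, t) = Σ_{j=0}^3 C(n, j) (q−1)^j.
  j = 0: C(11,0)·(4)^0 = 1·1 = 1.
  j = 1: C(11,1)·(4)^1 = 11·4 = 44.
  j = 2: C(11,2)·(4)^2 = 55·16 = 880.
  j = 3: C(11,3)·(4)^3 = 165·64 = 10560.
  V_q(n, t) = 1 + 44 + 880 + 10560 = 11485.
Step 2: q^n = 5^11 = 48828125.
Step 3: Hamming bound ⌊q^n / V_q(n,t)⌋ = ⌊48828125/11485⌋ = 4251.
Step 4: Compare |C| = 1843 to 4251: satisfied.
The claimed |C| lies below the Hamming bound.


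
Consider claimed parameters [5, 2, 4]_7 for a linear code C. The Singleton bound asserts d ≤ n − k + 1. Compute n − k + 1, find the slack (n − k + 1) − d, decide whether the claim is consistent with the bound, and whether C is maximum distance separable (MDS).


Singleton RHS = n − k + 1 = 4, slack = 0, bound satisfied, MDS.

Singleton bound: d ≤ n − k + 1.
Here n = 5, k = 2, so n − k + 1 = 4.
Given d = 4, check d ≤ 4: YES.
Slack = (n − k + 1) − d = 0.
The code is MDS (slack = 0).
Description: the claimed parameters are [5, 2, 4]_7; such a code would be MDS (meets Singleton bound).


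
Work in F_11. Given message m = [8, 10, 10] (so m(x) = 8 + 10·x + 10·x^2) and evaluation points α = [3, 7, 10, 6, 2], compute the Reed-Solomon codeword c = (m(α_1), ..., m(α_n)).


c = [7, 7, 8, 10, 2]

Message polynomial: m(x) = 8 + 10·x + 10·x^2 (mod 11).
For each evaluation point α_i, compute m(α_i) mod 11:
  α_1 = 3: Horner steps 10 → 7 → 7, so m(3) = 7.
  α_2 = 7: Horner steps 10 → 3 → 7, so m(7) = 7.
  α_3 = 10: Horner steps 10 → 0 → 8, so m(10) = 8.
  α_4 = 6: Horner steps 10 → 4 → 10, so m(6) = 10.
  α_5 = 2: Horner steps 10 → 8 → 2, so m(2) = 2.
Codeword c = [7, 7, 8, 10, 2] ∈ F_11^5.


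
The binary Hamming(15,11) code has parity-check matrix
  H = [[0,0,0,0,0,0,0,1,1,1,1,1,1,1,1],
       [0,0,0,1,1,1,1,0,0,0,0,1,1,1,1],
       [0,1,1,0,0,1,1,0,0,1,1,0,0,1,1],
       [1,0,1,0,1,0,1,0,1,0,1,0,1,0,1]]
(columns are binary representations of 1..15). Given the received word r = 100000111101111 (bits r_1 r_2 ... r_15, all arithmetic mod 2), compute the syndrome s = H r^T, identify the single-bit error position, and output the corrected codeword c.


s = (1, 1, 0, 1)^T, error position = 13, corrected codeword c = 100000111101011

Compute s = H r^T mod 2 one row at a time:
  s_1 = 1 + 1 + 1 + 0 + 1 + 1 + 1 + 1 = 7 ≡ 1 (mod 2).
  s_2 = 0 + 0 + 0 + 1 + 1 + 1 + 1 + 1 = 5 ≡ 1 (mod 2).
  s_3 = 0 + 0 + 0 + 1 + 1 + 0 + 1 + 1 = 4 ≡ 0 (mod 2).
  s_4 = 1 + 0 + 0 + 1 + 1 + 0 + 1 + 1 = 5 ≡ 1 (mod 2).
s = (1, 1, 0, 1)^T — this equals column 13 of H (binary 1101), so error is at position 13.
Correct: flip bit 13 of r = 100000111101111 to get c = 100000111101011.


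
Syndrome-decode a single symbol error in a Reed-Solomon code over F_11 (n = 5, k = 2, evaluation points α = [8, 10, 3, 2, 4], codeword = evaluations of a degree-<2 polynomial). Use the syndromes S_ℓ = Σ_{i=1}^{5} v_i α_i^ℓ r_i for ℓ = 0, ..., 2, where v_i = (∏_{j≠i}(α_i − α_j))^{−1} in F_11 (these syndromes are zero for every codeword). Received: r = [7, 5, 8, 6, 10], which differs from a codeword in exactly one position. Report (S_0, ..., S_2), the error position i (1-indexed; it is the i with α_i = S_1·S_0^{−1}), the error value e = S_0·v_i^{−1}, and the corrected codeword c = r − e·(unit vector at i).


S = (5, 6, 5), error at position 2, error magnitude e = 5, c = [7, 0, 8, 6, 10].

Step 1: column multipliers v_i = (∏_{j≠i}(α_i − α_j))^{−1} mod 11.
  i = 1 (α = 8): (8−10)(8−3)(8−2)(8−4) = (−2)·5·6·4 = −240 ≡ 2, so v_1 = 2^{−1} = 6 (mod 11).
  i = 2 (α = 10): (10−8)(10−3)(10−2)(10−4) = 2·7·8·6 = 672 ≡ 1, so v_2 = 1^{−1} = 1 (mod 11).
  i = 3 (α = 3): (3−8)(3−10)(3−2)(3−4) = (−5)·(−7)·1·(−1) = −35 ≡ 9, so v_3 = 9^{−1} = 5 (mod 11).
  i = 4 (α = 2): (2−8)(2−10)(2−3)(2−4) = (−6)·(−8)·(−1)·(−2) = 96 ≡ 8, so v_4 = 8^{−1} = 7 (mod 11).
  i = 5 (α = 4): (4−8)(4−10)(4−3)(4−2) = (−4)·(−6)·1·2 = 48 ≡ 4, so v_5 = 4^{−1} = 3 (mod 11).
  v = [6, 1, 5, 7, 3].
Step 2: syndromes of r = [7, 5, 8, 6, 10] (all sums mod 11).
  S_0 = Σ v_i r_i = 6·7 + 1·5 + 5·8 + 7·6 + 3·10 = 159 ≡ 5.
  S_1 = Σ v_i α_i r_i = 6·8·7 + 1·10·5 + 5·3·8 + 7·2·6 + 3·4·10 = 710 ≡ 6.
  α_i^2 mod 11 = [9, 1, 9, 4, 5].
  S_2 = Σ v_i α_i^2 r_i = 6·9·7 + 1·1·5 + 5·9·8 + 7·4·6 + 3·5·10 = 1061 ≡ 5.
  S = (5, 6, 5) ≠ 0, so r is not a codeword (an error is present).
Step 3: locate the error. For a single error e at position i, S_ℓ = v_i·e·α_i^ℓ, so α_err = S_1/S_0.
  S_0^{−1} = 5^{−1} = 9 (mod 11), so α_err = 6·9 = 54 ≡ 10 = α_2. Error position i = 2.
  Consistency check: S_2/S_1 = 5·2 = 10 ≡ 10 = α_err ✓ (single-error assumption holds).
Step 4: error magnitude e = S_0/v_2 = S_0·∏_{j≠2}(α_2 − α_j) = 5·1 = 5 ≡ 5 (mod 11).
Step 5: correct position 2: c_2 = r_2 − e = 5 − 5 ≡ 0 (mod 11). Hence c = [7, 0, 8, 6, 10].
  Check: interpolating c through the α_i gives m(x) = 2 + 2·x (degree < 2) with m(α_i) = c_i for every i, so c is indeed a codeword.
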